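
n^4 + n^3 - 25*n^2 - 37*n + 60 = (n - 5)*(n - 1)*(n + 3)*(n + 4)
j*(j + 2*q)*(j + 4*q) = j^3 + 6*j^2*q + 8*j*q^2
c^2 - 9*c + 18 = (c - 6)*(c - 3)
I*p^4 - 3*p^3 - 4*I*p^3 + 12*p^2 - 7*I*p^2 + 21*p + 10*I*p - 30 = (p - 5)*(p + 2)*(p + 3*I)*(I*p - I)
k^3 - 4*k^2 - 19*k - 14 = (k - 7)*(k + 1)*(k + 2)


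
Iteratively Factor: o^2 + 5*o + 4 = (o + 4)*(o + 1)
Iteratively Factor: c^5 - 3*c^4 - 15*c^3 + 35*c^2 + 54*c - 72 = (c + 3)*(c^4 - 6*c^3 + 3*c^2 + 26*c - 24) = (c - 4)*(c + 3)*(c^3 - 2*c^2 - 5*c + 6) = (c - 4)*(c - 1)*(c + 3)*(c^2 - c - 6) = (c - 4)*(c - 3)*(c - 1)*(c + 3)*(c + 2)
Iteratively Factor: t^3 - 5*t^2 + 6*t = (t - 3)*(t^2 - 2*t) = t*(t - 3)*(t - 2)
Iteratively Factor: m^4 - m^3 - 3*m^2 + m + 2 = (m - 1)*(m^3 - 3*m - 2) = (m - 2)*(m - 1)*(m^2 + 2*m + 1) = (m - 2)*(m - 1)*(m + 1)*(m + 1)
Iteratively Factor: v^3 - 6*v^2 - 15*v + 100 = (v - 5)*(v^2 - v - 20) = (v - 5)^2*(v + 4)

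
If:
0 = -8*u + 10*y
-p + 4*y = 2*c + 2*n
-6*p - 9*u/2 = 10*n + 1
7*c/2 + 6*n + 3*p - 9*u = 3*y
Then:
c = -9*y/10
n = 1617*y/80 + 1/2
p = -277*y/8 - 1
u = 5*y/4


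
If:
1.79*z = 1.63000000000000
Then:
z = 0.91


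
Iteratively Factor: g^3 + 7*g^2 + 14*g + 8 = (g + 2)*(g^2 + 5*g + 4) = (g + 2)*(g + 4)*(g + 1)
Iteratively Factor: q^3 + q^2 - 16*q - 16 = (q - 4)*(q^2 + 5*q + 4) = (q - 4)*(q + 1)*(q + 4)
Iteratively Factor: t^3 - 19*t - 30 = (t - 5)*(t^2 + 5*t + 6) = (t - 5)*(t + 3)*(t + 2)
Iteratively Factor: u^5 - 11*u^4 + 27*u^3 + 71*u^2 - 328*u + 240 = (u - 4)*(u^4 - 7*u^3 - u^2 + 67*u - 60) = (u - 4)*(u + 3)*(u^3 - 10*u^2 + 29*u - 20) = (u - 4)^2*(u + 3)*(u^2 - 6*u + 5) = (u - 5)*(u - 4)^2*(u + 3)*(u - 1)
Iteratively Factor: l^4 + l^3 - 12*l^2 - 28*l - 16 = (l + 2)*(l^3 - l^2 - 10*l - 8) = (l + 2)^2*(l^2 - 3*l - 4) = (l + 1)*(l + 2)^2*(l - 4)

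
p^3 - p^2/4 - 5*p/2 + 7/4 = (p - 1)^2*(p + 7/4)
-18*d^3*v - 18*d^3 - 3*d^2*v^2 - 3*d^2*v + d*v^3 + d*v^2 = (-6*d + v)*(3*d + v)*(d*v + d)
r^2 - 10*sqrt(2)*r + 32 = (r - 8*sqrt(2))*(r - 2*sqrt(2))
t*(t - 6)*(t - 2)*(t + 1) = t^4 - 7*t^3 + 4*t^2 + 12*t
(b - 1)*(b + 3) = b^2 + 2*b - 3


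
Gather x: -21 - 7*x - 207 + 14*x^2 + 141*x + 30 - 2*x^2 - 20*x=12*x^2 + 114*x - 198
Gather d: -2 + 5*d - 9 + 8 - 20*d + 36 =33 - 15*d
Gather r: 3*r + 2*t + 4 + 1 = 3*r + 2*t + 5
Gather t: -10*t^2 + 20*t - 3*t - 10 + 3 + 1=-10*t^2 + 17*t - 6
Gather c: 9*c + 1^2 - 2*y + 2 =9*c - 2*y + 3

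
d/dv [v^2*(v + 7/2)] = v*(3*v + 7)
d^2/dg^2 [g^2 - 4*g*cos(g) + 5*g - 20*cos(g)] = 4*g*cos(g) + 8*sin(g) + 20*cos(g) + 2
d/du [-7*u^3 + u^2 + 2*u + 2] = -21*u^2 + 2*u + 2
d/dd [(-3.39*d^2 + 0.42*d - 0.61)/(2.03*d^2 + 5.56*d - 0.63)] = (-19.701*d^2 + 6.748*d + 3.127)/(4.1209*d^4 + 22.5736*d^3 + 28.3558*d^2 - 7.0056*d + 0.3969)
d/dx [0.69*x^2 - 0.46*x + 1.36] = 1.38*x - 0.46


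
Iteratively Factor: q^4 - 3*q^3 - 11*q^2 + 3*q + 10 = (q + 2)*(q^3 - 5*q^2 - q + 5) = (q - 5)*(q + 2)*(q^2 - 1) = (q - 5)*(q + 1)*(q + 2)*(q - 1)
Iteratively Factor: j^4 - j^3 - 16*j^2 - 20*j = (j + 2)*(j^3 - 3*j^2 - 10*j) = (j - 5)*(j + 2)*(j^2 + 2*j) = j*(j - 5)*(j + 2)*(j + 2)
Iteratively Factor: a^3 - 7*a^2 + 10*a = (a)*(a^2 - 7*a + 10) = a*(a - 2)*(a - 5)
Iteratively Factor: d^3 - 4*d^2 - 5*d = (d - 5)*(d^2 + d) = (d - 5)*(d + 1)*(d)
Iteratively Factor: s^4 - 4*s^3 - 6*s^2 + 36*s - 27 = (s - 1)*(s^3 - 3*s^2 - 9*s + 27) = (s - 3)*(s - 1)*(s^2 - 9) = (s - 3)^2*(s - 1)*(s + 3)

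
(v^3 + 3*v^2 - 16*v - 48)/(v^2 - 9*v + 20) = (v^2 + 7*v + 12)/(v - 5)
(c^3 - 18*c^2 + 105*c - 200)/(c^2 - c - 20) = (c^2 - 13*c + 40)/(c + 4)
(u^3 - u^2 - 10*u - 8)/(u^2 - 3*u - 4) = u + 2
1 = 1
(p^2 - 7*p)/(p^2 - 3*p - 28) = p/(p + 4)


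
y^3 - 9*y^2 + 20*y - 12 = (y - 6)*(y - 2)*(y - 1)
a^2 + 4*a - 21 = (a - 3)*(a + 7)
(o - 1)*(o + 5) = o^2 + 4*o - 5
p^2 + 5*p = p*(p + 5)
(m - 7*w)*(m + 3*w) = m^2 - 4*m*w - 21*w^2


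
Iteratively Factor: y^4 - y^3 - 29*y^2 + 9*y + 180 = (y + 3)*(y^3 - 4*y^2 - 17*y + 60) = (y - 3)*(y + 3)*(y^2 - y - 20) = (y - 3)*(y + 3)*(y + 4)*(y - 5)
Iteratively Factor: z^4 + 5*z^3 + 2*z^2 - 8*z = (z)*(z^3 + 5*z^2 + 2*z - 8) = z*(z + 4)*(z^2 + z - 2) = z*(z - 1)*(z + 4)*(z + 2)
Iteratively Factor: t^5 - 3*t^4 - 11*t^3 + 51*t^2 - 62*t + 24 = (t - 1)*(t^4 - 2*t^3 - 13*t^2 + 38*t - 24) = (t - 1)*(t + 4)*(t^3 - 6*t^2 + 11*t - 6) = (t - 3)*(t - 1)*(t + 4)*(t^2 - 3*t + 2) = (t - 3)*(t - 2)*(t - 1)*(t + 4)*(t - 1)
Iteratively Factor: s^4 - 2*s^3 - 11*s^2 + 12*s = (s - 4)*(s^3 + 2*s^2 - 3*s) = (s - 4)*(s + 3)*(s^2 - s) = (s - 4)*(s - 1)*(s + 3)*(s)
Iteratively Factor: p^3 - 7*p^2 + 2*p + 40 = (p - 4)*(p^2 - 3*p - 10) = (p - 4)*(p + 2)*(p - 5)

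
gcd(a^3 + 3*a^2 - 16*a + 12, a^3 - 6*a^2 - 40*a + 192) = a + 6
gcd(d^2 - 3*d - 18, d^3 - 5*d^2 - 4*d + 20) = 1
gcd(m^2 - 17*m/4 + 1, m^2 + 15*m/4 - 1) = m - 1/4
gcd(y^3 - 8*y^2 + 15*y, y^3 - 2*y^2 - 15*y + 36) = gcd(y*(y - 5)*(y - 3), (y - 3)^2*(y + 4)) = y - 3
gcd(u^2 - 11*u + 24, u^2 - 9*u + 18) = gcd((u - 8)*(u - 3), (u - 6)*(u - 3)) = u - 3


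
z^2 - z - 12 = (z - 4)*(z + 3)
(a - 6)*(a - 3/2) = a^2 - 15*a/2 + 9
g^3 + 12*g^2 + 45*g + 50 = (g + 2)*(g + 5)^2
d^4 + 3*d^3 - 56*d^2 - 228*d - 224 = (d - 8)*(d + 2)^2*(d + 7)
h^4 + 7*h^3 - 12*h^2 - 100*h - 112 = (h - 4)*(h + 2)^2*(h + 7)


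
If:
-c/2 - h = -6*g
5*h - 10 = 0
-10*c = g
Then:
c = -4/121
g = 40/121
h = 2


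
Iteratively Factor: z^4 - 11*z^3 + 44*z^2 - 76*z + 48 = (z - 2)*(z^3 - 9*z^2 + 26*z - 24) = (z - 2)^2*(z^2 - 7*z + 12) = (z - 4)*(z - 2)^2*(z - 3)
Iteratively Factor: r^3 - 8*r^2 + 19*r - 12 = (r - 1)*(r^2 - 7*r + 12) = (r - 3)*(r - 1)*(r - 4)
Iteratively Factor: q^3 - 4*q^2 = (q)*(q^2 - 4*q) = q*(q - 4)*(q)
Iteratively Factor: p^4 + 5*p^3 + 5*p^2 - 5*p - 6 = (p + 3)*(p^3 + 2*p^2 - p - 2) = (p - 1)*(p + 3)*(p^2 + 3*p + 2) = (p - 1)*(p + 1)*(p + 3)*(p + 2)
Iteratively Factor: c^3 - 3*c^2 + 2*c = (c - 1)*(c^2 - 2*c) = (c - 2)*(c - 1)*(c)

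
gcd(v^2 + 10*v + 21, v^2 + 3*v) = v + 3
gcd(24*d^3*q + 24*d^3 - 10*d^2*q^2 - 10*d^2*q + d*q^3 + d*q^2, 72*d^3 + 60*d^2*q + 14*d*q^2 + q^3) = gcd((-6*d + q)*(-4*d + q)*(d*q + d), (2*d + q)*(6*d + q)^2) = 1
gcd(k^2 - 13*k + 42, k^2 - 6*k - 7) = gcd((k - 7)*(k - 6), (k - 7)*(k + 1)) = k - 7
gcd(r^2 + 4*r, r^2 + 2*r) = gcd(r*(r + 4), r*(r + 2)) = r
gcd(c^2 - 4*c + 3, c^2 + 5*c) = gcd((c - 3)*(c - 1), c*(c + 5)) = 1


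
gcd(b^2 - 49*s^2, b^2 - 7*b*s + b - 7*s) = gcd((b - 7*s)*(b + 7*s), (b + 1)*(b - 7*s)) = -b + 7*s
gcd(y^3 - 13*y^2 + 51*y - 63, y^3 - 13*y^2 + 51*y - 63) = y^3 - 13*y^2 + 51*y - 63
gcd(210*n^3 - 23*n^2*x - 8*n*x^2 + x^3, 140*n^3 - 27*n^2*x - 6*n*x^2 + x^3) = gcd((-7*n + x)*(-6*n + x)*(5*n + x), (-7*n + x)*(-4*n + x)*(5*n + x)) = -35*n^2 - 2*n*x + x^2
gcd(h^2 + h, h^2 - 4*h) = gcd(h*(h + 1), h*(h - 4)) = h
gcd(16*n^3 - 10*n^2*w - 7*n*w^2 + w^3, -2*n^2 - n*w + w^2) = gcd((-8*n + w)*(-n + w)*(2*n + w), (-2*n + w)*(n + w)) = 1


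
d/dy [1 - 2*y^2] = -4*y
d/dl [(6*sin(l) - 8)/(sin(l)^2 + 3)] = 2*(-3*sin(l)^2 + 8*sin(l) + 9)*cos(l)/(sin(l)^2 + 3)^2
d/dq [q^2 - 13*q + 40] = 2*q - 13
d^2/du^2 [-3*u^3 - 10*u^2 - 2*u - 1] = -18*u - 20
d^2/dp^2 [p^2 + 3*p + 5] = 2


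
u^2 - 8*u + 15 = (u - 5)*(u - 3)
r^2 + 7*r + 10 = (r + 2)*(r + 5)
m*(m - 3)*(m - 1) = m^3 - 4*m^2 + 3*m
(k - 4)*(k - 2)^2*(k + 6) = k^4 - 2*k^3 - 28*k^2 + 104*k - 96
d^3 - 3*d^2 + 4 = (d - 2)^2*(d + 1)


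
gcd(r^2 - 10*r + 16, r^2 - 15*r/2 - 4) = r - 8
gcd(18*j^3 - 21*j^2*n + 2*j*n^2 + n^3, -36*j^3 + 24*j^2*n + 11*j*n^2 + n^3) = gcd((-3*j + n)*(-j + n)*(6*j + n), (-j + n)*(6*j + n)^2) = 6*j^2 - 5*j*n - n^2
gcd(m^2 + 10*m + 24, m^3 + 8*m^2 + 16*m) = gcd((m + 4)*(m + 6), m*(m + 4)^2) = m + 4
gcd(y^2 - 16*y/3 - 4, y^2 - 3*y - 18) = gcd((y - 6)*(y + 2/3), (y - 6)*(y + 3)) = y - 6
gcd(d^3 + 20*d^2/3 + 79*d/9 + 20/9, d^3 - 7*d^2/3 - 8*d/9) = d + 1/3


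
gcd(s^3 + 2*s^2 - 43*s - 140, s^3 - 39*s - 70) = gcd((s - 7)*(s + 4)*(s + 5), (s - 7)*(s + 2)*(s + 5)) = s^2 - 2*s - 35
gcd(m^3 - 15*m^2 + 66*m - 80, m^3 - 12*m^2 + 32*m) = m - 8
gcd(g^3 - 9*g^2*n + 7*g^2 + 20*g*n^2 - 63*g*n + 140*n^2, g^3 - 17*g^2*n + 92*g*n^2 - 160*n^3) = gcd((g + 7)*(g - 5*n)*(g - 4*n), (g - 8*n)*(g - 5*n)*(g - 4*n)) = g^2 - 9*g*n + 20*n^2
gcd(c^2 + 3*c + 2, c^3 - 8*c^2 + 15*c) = 1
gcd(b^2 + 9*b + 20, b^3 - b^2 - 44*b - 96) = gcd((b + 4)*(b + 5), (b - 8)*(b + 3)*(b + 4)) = b + 4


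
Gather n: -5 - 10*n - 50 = -10*n - 55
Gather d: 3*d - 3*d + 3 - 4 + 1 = 0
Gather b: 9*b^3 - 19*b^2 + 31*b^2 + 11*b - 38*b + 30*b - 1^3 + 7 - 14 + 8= 9*b^3 + 12*b^2 + 3*b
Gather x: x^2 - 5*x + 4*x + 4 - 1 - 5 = x^2 - x - 2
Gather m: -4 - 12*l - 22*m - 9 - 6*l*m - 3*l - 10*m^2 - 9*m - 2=-15*l - 10*m^2 + m*(-6*l - 31) - 15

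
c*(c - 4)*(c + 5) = c^3 + c^2 - 20*c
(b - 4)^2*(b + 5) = b^3 - 3*b^2 - 24*b + 80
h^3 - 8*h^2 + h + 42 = (h - 7)*(h - 3)*(h + 2)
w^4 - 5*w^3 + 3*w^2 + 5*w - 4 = (w - 4)*(w - 1)^2*(w + 1)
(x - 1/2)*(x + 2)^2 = x^3 + 7*x^2/2 + 2*x - 2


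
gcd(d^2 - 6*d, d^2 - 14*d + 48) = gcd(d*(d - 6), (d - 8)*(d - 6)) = d - 6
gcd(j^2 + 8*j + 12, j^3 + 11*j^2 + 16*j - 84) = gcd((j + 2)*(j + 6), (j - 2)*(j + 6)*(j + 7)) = j + 6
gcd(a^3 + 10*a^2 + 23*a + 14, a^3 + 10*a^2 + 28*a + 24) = a + 2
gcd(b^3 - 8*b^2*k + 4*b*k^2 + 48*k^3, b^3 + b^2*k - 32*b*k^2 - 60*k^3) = b^2 - 4*b*k - 12*k^2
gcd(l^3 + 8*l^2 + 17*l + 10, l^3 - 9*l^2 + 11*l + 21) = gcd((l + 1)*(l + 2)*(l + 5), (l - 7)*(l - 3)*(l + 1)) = l + 1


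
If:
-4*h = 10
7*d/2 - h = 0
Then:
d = -5/7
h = -5/2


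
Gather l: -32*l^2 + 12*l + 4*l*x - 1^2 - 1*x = -32*l^2 + l*(4*x + 12) - x - 1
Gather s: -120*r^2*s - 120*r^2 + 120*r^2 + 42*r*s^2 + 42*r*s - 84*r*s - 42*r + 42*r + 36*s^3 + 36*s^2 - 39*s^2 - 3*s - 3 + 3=36*s^3 + s^2*(42*r - 3) + s*(-120*r^2 - 42*r - 3)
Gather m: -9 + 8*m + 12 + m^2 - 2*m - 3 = m^2 + 6*m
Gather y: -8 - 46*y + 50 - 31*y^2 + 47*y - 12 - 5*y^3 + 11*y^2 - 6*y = -5*y^3 - 20*y^2 - 5*y + 30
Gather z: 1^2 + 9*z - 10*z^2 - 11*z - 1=-10*z^2 - 2*z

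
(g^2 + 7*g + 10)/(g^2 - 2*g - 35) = (g + 2)/(g - 7)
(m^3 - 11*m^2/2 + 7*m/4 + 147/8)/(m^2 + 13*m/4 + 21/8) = (4*m^2 - 28*m + 49)/(4*m + 7)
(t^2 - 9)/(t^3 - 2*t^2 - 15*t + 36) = (t + 3)/(t^2 + t - 12)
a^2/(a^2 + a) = a/(a + 1)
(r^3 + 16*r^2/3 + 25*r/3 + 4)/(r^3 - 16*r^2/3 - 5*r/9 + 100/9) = 3*(r^2 + 4*r + 3)/(3*r^2 - 20*r + 25)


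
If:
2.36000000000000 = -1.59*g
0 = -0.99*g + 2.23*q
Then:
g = -1.48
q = -0.66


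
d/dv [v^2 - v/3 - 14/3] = 2*v - 1/3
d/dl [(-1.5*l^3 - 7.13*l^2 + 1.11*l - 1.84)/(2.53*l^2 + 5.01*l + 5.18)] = (-3.795*l^4 - 15.03*l^3 - 61.8396*l^2 - 64.5564*l + 14.9682)/(6.4009*l^4 + 25.3506*l^3 + 51.3109*l^2 + 51.9036*l + 26.8324)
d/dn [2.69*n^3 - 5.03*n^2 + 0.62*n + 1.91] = 8.07*n^2 - 10.06*n + 0.62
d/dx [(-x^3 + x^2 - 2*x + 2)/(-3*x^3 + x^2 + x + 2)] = (2*x^4 - 14*x^3 + 15*x^2 - 6)/(9*x^6 - 6*x^5 - 5*x^4 - 10*x^3 + 5*x^2 + 4*x + 4)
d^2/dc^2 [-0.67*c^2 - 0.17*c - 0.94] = -1.34000000000000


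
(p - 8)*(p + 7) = p^2 - p - 56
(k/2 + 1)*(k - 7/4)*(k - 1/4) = k^3/2 - 57*k/32 + 7/16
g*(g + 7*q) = g^2 + 7*g*q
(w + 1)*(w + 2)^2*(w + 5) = w^4 + 10*w^3 + 33*w^2 + 44*w + 20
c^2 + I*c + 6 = (c - 2*I)*(c + 3*I)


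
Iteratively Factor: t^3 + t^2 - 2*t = (t - 1)*(t^2 + 2*t) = t*(t - 1)*(t + 2)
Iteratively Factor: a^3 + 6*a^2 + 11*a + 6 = (a + 2)*(a^2 + 4*a + 3) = (a + 2)*(a + 3)*(a + 1)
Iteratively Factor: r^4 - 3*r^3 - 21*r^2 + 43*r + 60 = (r + 4)*(r^3 - 7*r^2 + 7*r + 15) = (r + 1)*(r + 4)*(r^2 - 8*r + 15) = (r - 3)*(r + 1)*(r + 4)*(r - 5)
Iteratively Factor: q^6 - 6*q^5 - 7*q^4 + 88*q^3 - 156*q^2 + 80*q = (q - 2)*(q^5 - 4*q^4 - 15*q^3 + 58*q^2 - 40*q) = (q - 2)*(q - 1)*(q^4 - 3*q^3 - 18*q^2 + 40*q) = (q - 2)*(q - 1)*(q + 4)*(q^3 - 7*q^2 + 10*q) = q*(q - 2)*(q - 1)*(q + 4)*(q^2 - 7*q + 10) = q*(q - 2)^2*(q - 1)*(q + 4)*(q - 5)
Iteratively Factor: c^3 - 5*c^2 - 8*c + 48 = (c + 3)*(c^2 - 8*c + 16) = (c - 4)*(c + 3)*(c - 4)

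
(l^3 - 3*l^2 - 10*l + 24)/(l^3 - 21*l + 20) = (l^2 + l - 6)/(l^2 + 4*l - 5)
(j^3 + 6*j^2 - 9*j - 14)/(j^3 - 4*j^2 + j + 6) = (j + 7)/(j - 3)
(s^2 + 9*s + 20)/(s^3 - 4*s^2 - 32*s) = (s + 5)/(s*(s - 8))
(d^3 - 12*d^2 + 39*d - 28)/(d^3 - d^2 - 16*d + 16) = (d - 7)/(d + 4)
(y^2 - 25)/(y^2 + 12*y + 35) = (y - 5)/(y + 7)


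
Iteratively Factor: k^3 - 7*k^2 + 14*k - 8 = (k - 4)*(k^2 - 3*k + 2) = (k - 4)*(k - 1)*(k - 2)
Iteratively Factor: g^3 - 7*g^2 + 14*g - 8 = (g - 2)*(g^2 - 5*g + 4) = (g - 4)*(g - 2)*(g - 1)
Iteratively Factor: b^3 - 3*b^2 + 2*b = (b - 1)*(b^2 - 2*b) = b*(b - 1)*(b - 2)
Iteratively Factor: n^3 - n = (n + 1)*(n^2 - n) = n*(n + 1)*(n - 1)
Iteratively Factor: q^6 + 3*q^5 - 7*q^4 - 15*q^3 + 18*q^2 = (q - 1)*(q^5 + 4*q^4 - 3*q^3 - 18*q^2) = q*(q - 1)*(q^4 + 4*q^3 - 3*q^2 - 18*q) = q^2*(q - 1)*(q^3 + 4*q^2 - 3*q - 18) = q^2*(q - 1)*(q + 3)*(q^2 + q - 6) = q^2*(q - 2)*(q - 1)*(q + 3)*(q + 3)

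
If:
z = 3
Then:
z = 3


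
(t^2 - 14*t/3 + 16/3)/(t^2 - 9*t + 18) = (3*t^2 - 14*t + 16)/(3*(t^2 - 9*t + 18))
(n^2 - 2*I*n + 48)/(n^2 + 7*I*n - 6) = (n - 8*I)/(n + I)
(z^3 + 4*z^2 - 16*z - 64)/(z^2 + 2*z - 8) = (z^2 - 16)/(z - 2)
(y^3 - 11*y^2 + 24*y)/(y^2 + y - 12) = y*(y - 8)/(y + 4)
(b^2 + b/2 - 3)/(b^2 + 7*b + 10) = (b - 3/2)/(b + 5)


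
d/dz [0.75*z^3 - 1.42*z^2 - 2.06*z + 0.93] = 2.25*z^2 - 2.84*z - 2.06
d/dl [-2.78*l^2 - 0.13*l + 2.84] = -5.56*l - 0.13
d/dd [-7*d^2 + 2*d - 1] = 2 - 14*d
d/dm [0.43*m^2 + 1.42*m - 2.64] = 0.86*m + 1.42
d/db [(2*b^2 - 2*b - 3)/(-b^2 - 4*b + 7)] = 2*(-5*b^2 + 11*b - 13)/(b^4 + 8*b^3 + 2*b^2 - 56*b + 49)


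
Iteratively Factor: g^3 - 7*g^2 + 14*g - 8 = (g - 1)*(g^2 - 6*g + 8) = (g - 2)*(g - 1)*(g - 4)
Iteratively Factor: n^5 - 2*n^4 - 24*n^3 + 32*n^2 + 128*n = (n)*(n^4 - 2*n^3 - 24*n^2 + 32*n + 128) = n*(n - 4)*(n^3 + 2*n^2 - 16*n - 32) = n*(n - 4)^2*(n^2 + 6*n + 8) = n*(n - 4)^2*(n + 4)*(n + 2)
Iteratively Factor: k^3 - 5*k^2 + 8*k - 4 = (k - 2)*(k^2 - 3*k + 2) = (k - 2)^2*(k - 1)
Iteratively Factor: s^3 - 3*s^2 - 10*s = (s + 2)*(s^2 - 5*s) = (s - 5)*(s + 2)*(s)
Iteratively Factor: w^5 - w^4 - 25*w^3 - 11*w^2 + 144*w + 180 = (w + 2)*(w^4 - 3*w^3 - 19*w^2 + 27*w + 90) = (w + 2)*(w + 3)*(w^3 - 6*w^2 - w + 30) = (w - 3)*(w + 2)*(w + 3)*(w^2 - 3*w - 10) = (w - 5)*(w - 3)*(w + 2)*(w + 3)*(w + 2)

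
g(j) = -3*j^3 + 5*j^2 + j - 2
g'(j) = -9*j^2 + 10*j + 1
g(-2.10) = 45.73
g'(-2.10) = -59.69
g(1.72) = -0.75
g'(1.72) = -8.43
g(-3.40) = 170.31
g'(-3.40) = -137.04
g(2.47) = -14.23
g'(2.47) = -29.21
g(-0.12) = -2.04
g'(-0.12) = -0.33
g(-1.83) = 31.30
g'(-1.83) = -47.44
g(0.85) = 0.62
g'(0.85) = 3.00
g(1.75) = -1.02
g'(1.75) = -9.06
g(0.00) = -2.00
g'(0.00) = 1.00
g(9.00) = -1775.00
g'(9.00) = -638.00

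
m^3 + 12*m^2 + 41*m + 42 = (m + 2)*(m + 3)*(m + 7)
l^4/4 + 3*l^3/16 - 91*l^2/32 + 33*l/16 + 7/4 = (l/4 + 1)*(l - 2)*(l - 7/4)*(l + 1/2)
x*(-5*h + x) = -5*h*x + x^2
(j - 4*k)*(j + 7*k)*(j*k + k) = j^3*k + 3*j^2*k^2 + j^2*k - 28*j*k^3 + 3*j*k^2 - 28*k^3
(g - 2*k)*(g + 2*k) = g^2 - 4*k^2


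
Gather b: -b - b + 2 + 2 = 4 - 2*b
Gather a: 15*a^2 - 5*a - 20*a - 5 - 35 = 15*a^2 - 25*a - 40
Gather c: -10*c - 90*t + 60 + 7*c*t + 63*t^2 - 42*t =c*(7*t - 10) + 63*t^2 - 132*t + 60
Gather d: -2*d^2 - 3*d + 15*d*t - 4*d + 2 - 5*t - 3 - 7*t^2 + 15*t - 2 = -2*d^2 + d*(15*t - 7) - 7*t^2 + 10*t - 3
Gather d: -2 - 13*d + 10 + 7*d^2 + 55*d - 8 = 7*d^2 + 42*d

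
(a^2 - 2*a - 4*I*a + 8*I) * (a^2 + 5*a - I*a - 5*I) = a^4 + 3*a^3 - 5*I*a^3 - 14*a^2 - 15*I*a^2 - 12*a + 50*I*a + 40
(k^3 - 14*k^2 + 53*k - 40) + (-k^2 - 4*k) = k^3 - 15*k^2 + 49*k - 40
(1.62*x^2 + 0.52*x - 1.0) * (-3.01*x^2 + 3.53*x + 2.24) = -4.8762*x^4 + 4.1534*x^3 + 8.4744*x^2 - 2.3652*x - 2.24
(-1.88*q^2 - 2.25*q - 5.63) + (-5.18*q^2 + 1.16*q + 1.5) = -7.06*q^2 - 1.09*q - 4.13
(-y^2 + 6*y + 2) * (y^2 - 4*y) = -y^4 + 10*y^3 - 22*y^2 - 8*y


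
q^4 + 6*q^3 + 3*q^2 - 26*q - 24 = (q - 2)*(q + 1)*(q + 3)*(q + 4)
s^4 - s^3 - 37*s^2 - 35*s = s*(s - 7)*(s + 1)*(s + 5)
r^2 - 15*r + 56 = (r - 8)*(r - 7)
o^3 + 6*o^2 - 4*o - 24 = (o - 2)*(o + 2)*(o + 6)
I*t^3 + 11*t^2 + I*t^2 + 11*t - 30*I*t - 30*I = (t - 6*I)*(t - 5*I)*(I*t + I)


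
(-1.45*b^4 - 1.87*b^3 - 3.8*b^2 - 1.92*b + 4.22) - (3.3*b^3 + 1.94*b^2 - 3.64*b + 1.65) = -1.45*b^4 - 5.17*b^3 - 5.74*b^2 + 1.72*b + 2.57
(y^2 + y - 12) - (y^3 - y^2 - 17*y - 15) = -y^3 + 2*y^2 + 18*y + 3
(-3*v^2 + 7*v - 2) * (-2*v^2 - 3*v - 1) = 6*v^4 - 5*v^3 - 14*v^2 - v + 2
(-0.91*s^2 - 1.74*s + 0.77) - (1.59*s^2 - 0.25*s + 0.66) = -2.5*s^2 - 1.49*s + 0.11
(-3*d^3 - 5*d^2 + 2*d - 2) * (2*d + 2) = -6*d^4 - 16*d^3 - 6*d^2 - 4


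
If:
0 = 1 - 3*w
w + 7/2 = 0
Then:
No Solution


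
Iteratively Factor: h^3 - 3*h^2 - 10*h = (h)*(h^2 - 3*h - 10) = h*(h + 2)*(h - 5)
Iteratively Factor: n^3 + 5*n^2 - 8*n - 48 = (n + 4)*(n^2 + n - 12) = (n + 4)^2*(n - 3)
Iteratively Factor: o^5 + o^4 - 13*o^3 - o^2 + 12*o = (o - 1)*(o^4 + 2*o^3 - 11*o^2 - 12*o) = (o - 1)*(o + 1)*(o^3 + o^2 - 12*o) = o*(o - 1)*(o + 1)*(o^2 + o - 12) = o*(o - 1)*(o + 1)*(o + 4)*(o - 3)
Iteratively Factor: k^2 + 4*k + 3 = (k + 3)*(k + 1)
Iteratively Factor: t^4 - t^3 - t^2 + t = (t - 1)*(t^3 - t) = t*(t - 1)*(t^2 - 1) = t*(t - 1)^2*(t + 1)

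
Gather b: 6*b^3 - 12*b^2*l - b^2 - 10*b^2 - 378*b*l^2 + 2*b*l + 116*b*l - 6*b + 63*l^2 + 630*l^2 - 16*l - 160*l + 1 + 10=6*b^3 + b^2*(-12*l - 11) + b*(-378*l^2 + 118*l - 6) + 693*l^2 - 176*l + 11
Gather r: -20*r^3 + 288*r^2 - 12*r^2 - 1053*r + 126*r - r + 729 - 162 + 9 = -20*r^3 + 276*r^2 - 928*r + 576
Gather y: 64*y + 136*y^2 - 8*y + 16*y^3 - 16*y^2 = 16*y^3 + 120*y^2 + 56*y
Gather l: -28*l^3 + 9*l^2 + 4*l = -28*l^3 + 9*l^2 + 4*l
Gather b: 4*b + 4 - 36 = 4*b - 32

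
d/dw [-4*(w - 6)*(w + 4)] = 8 - 8*w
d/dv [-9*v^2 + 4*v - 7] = 4 - 18*v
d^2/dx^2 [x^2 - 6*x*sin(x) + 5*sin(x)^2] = 6*x*sin(x) - 20*sin(x)^2 - 12*cos(x) + 12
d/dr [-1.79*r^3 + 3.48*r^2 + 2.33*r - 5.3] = -5.37*r^2 + 6.96*r + 2.33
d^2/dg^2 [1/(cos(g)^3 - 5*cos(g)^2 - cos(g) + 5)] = ((5 - cos(g))*(-cos(g) - 40*cos(2*g) + 9*cos(3*g))/4 + 2*(-3*cos(g)^2 + 10*cos(g) + 1)^2)/((5 - cos(g))^3*sin(g)^4)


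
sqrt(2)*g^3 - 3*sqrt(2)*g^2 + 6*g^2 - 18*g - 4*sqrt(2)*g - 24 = (g - 4)*(g + 3*sqrt(2))*(sqrt(2)*g + sqrt(2))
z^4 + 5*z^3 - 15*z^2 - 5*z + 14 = (z - 2)*(z - 1)*(z + 1)*(z + 7)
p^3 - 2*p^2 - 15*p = p*(p - 5)*(p + 3)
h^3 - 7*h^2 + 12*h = h*(h - 4)*(h - 3)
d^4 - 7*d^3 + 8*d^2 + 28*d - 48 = (d - 4)*(d - 3)*(d - 2)*(d + 2)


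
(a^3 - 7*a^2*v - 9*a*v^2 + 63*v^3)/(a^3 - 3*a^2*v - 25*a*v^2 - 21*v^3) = (a - 3*v)/(a + v)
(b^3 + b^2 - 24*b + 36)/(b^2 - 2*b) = b + 3 - 18/b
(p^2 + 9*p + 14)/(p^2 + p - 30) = (p^2 + 9*p + 14)/(p^2 + p - 30)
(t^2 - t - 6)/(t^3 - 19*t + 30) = (t + 2)/(t^2 + 3*t - 10)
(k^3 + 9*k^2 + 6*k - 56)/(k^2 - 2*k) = k + 11 + 28/k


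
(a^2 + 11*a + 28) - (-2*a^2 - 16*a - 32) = 3*a^2 + 27*a + 60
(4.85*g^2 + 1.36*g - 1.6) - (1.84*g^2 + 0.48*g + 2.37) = 3.01*g^2 + 0.88*g - 3.97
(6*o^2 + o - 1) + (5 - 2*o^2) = 4*o^2 + o + 4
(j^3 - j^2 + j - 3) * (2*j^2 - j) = 2*j^5 - 3*j^4 + 3*j^3 - 7*j^2 + 3*j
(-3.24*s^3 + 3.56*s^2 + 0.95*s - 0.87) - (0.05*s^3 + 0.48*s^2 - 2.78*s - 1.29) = -3.29*s^3 + 3.08*s^2 + 3.73*s + 0.42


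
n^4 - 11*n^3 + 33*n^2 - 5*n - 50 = (n - 5)^2*(n - 2)*(n + 1)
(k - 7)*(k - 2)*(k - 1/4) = k^3 - 37*k^2/4 + 65*k/4 - 7/2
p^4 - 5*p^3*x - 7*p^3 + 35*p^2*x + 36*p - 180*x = (p - 6)*(p - 3)*(p + 2)*(p - 5*x)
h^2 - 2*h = h*(h - 2)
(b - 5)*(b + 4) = b^2 - b - 20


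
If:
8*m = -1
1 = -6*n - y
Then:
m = -1/8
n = -y/6 - 1/6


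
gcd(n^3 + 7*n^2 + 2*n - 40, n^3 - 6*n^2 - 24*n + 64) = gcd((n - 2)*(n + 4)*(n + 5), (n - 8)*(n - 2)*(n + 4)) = n^2 + 2*n - 8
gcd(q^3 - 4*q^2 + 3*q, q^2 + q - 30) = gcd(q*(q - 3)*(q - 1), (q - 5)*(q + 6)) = 1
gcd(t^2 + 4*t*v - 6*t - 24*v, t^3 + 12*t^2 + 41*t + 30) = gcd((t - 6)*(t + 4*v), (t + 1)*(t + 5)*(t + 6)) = 1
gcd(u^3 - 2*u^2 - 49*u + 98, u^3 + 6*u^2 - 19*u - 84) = u + 7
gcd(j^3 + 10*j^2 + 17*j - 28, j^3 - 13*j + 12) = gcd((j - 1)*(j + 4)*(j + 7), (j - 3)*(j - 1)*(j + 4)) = j^2 + 3*j - 4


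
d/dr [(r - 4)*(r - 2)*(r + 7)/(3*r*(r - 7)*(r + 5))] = (-3*r^4 - 2*r^3 - 271*r^2 + 224*r + 1960)/(3*r^2*(r^4 - 4*r^3 - 66*r^2 + 140*r + 1225))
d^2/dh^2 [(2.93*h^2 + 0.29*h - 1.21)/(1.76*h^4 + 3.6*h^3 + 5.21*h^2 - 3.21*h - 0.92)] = (54.455808*h^8 + 122.166528*h^7 - 23.351136*h^6 + 7.14863999999966*h^5 - 28.41072*h^4 - 70.0732120000001*h^3 - 40.890174*h^2 + 105.712014*h - 33.288418)/(5.451776*h^12 + 33.45408*h^11 + 116.844288*h^10 + 214.889472*h^9 + 215.304912*h^8 - 43.229736*h^7 - 251.799943*h^6 - 222.460731*h^5 + 154.393479*h^4 + 68.381991*h^3 - 15.210084*h^2 - 8.150832*h - 0.778688)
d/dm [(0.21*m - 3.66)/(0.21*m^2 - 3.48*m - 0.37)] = (-0.0441*m^2 + 1.5372*m - 12.8145)/(0.0441*m^4 - 1.4616*m^3 + 11.955*m^2 + 2.5752*m + 0.1369)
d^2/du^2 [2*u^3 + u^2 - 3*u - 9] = 12*u + 2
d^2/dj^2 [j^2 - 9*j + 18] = 2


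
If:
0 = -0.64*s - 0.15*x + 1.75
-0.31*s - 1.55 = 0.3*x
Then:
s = 5.21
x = -10.55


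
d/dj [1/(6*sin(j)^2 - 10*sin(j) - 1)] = 2*(5 - 6*sin(j))*cos(j)/(-6*sin(j)^2 + 10*sin(j) + 1)^2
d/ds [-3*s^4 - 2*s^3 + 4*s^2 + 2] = 2*s*(-6*s^2 - 3*s + 4)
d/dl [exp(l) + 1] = exp(l)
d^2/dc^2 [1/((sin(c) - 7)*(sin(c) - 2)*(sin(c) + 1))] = (-9*sin(c)^5 + 97*sin(c)^4 - 351*sin(c)^3 + 469*sin(c)^2 - 528*sin(c) + 274)/((sin(c) - 7)^3*(sin(c) - 2)^3*(sin(c) + 1)^2)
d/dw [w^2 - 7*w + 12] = 2*w - 7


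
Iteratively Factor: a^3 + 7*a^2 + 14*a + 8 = (a + 4)*(a^2 + 3*a + 2) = (a + 2)*(a + 4)*(a + 1)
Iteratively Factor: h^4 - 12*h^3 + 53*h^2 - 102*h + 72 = (h - 4)*(h^3 - 8*h^2 + 21*h - 18) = (h - 4)*(h - 3)*(h^2 - 5*h + 6) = (h - 4)*(h - 3)*(h - 2)*(h - 3)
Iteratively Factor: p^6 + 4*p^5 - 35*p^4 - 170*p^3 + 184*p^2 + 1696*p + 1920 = (p - 5)*(p^5 + 9*p^4 + 10*p^3 - 120*p^2 - 416*p - 384) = (p - 5)*(p + 3)*(p^4 + 6*p^3 - 8*p^2 - 96*p - 128) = (p - 5)*(p + 2)*(p + 3)*(p^3 + 4*p^2 - 16*p - 64) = (p - 5)*(p - 4)*(p + 2)*(p + 3)*(p^2 + 8*p + 16) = (p - 5)*(p - 4)*(p + 2)*(p + 3)*(p + 4)*(p + 4)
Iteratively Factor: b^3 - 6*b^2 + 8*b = (b - 2)*(b^2 - 4*b) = b*(b - 2)*(b - 4)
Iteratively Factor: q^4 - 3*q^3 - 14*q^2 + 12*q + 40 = (q + 2)*(q^3 - 5*q^2 - 4*q + 20) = (q + 2)^2*(q^2 - 7*q + 10) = (q - 5)*(q + 2)^2*(q - 2)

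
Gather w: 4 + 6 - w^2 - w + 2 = -w^2 - w + 12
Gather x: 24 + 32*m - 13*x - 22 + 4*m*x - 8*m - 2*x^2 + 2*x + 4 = 24*m - 2*x^2 + x*(4*m - 11) + 6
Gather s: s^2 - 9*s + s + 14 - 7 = s^2 - 8*s + 7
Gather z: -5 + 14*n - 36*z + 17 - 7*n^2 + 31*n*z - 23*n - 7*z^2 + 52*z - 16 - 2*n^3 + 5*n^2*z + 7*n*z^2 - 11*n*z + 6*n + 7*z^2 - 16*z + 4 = -2*n^3 - 7*n^2 + 7*n*z^2 - 3*n + z*(5*n^2 + 20*n)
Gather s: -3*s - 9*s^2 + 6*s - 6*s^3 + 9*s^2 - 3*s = -6*s^3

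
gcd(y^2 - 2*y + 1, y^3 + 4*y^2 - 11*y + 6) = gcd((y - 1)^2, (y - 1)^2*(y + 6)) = y^2 - 2*y + 1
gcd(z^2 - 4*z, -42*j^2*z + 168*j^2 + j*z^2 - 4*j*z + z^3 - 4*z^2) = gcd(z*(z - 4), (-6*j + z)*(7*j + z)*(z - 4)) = z - 4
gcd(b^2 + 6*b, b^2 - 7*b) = b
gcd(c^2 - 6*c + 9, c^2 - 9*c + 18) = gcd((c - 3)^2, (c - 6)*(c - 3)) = c - 3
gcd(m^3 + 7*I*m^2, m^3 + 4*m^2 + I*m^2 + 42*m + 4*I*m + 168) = m + 7*I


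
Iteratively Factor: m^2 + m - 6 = (m + 3)*(m - 2)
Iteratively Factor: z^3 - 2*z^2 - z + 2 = (z - 1)*(z^2 - z - 2) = (z - 1)*(z + 1)*(z - 2)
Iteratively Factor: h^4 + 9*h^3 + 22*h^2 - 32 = (h + 4)*(h^3 + 5*h^2 + 2*h - 8) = (h + 2)*(h + 4)*(h^2 + 3*h - 4) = (h + 2)*(h + 4)^2*(h - 1)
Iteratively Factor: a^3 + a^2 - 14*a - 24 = (a - 4)*(a^2 + 5*a + 6) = (a - 4)*(a + 2)*(a + 3)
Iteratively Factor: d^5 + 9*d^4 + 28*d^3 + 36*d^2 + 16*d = (d)*(d^4 + 9*d^3 + 28*d^2 + 36*d + 16) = d*(d + 1)*(d^3 + 8*d^2 + 20*d + 16) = d*(d + 1)*(d + 2)*(d^2 + 6*d + 8) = d*(d + 1)*(d + 2)*(d + 4)*(d + 2)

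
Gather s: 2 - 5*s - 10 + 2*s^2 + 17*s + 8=2*s^2 + 12*s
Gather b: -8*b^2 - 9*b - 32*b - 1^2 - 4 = -8*b^2 - 41*b - 5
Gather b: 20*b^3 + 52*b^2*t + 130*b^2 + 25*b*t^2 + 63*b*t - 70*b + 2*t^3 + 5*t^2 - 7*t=20*b^3 + b^2*(52*t + 130) + b*(25*t^2 + 63*t - 70) + 2*t^3 + 5*t^2 - 7*t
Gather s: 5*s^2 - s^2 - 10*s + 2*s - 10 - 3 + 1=4*s^2 - 8*s - 12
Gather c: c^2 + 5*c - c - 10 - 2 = c^2 + 4*c - 12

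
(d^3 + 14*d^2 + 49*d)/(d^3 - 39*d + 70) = d*(d + 7)/(d^2 - 7*d + 10)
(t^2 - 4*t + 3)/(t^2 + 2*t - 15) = (t - 1)/(t + 5)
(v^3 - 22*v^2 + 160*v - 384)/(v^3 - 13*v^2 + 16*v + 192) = (v - 6)/(v + 3)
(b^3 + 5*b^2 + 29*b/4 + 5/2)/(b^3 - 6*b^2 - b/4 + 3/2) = (2*b^2 + 9*b + 10)/(2*b^2 - 13*b + 6)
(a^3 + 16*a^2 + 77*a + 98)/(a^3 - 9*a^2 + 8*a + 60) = (a^2 + 14*a + 49)/(a^2 - 11*a + 30)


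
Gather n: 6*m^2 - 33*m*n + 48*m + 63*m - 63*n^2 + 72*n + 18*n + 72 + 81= 6*m^2 + 111*m - 63*n^2 + n*(90 - 33*m) + 153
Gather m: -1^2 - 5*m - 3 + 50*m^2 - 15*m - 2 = 50*m^2 - 20*m - 6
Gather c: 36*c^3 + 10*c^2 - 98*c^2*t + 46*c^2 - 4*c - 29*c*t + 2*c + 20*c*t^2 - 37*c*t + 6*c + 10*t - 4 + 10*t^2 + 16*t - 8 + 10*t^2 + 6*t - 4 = 36*c^3 + c^2*(56 - 98*t) + c*(20*t^2 - 66*t + 4) + 20*t^2 + 32*t - 16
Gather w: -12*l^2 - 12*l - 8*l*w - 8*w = -12*l^2 - 12*l + w*(-8*l - 8)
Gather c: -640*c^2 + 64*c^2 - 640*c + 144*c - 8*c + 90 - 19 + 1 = -576*c^2 - 504*c + 72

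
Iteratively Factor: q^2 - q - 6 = (q + 2)*(q - 3)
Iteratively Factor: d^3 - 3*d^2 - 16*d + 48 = (d + 4)*(d^2 - 7*d + 12) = (d - 3)*(d + 4)*(d - 4)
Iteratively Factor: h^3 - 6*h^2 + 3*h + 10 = (h - 5)*(h^2 - h - 2) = (h - 5)*(h - 2)*(h + 1)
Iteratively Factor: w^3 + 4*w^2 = (w)*(w^2 + 4*w) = w*(w + 4)*(w)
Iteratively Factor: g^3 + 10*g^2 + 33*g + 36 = (g + 3)*(g^2 + 7*g + 12) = (g + 3)^2*(g + 4)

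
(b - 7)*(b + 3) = b^2 - 4*b - 21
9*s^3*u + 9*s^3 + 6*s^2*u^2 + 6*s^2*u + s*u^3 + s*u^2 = (3*s + u)^2*(s*u + s)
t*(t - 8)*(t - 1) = t^3 - 9*t^2 + 8*t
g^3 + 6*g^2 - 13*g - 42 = (g - 3)*(g + 2)*(g + 7)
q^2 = q^2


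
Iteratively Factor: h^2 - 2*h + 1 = (h - 1)*(h - 1)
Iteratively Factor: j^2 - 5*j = (j)*(j - 5)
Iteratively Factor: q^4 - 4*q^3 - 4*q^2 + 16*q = (q)*(q^3 - 4*q^2 - 4*q + 16) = q*(q + 2)*(q^2 - 6*q + 8) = q*(q - 2)*(q + 2)*(q - 4)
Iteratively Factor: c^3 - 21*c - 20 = (c - 5)*(c^2 + 5*c + 4) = (c - 5)*(c + 4)*(c + 1)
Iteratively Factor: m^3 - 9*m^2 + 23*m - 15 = (m - 5)*(m^2 - 4*m + 3) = (m - 5)*(m - 3)*(m - 1)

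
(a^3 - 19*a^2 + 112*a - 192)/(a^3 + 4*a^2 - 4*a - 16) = (a^3 - 19*a^2 + 112*a - 192)/(a^3 + 4*a^2 - 4*a - 16)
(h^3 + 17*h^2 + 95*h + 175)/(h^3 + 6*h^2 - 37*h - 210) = (h + 5)/(h - 6)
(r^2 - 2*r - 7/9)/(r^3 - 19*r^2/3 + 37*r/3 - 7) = (r + 1/3)/(r^2 - 4*r + 3)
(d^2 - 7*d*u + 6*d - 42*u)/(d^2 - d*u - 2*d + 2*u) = (d^2 - 7*d*u + 6*d - 42*u)/(d^2 - d*u - 2*d + 2*u)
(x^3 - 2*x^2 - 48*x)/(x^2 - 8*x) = x + 6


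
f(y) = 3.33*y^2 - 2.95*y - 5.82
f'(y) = 6.66*y - 2.95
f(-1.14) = 1.87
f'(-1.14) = -10.54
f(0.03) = -5.91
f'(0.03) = -2.75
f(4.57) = 50.25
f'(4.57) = 27.49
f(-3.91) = 56.62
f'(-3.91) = -28.99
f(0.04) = -5.93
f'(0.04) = -2.68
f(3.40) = 22.64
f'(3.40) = 19.69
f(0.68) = -6.29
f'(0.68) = 1.58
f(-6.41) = 149.91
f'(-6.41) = -45.64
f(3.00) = 15.30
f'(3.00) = 17.03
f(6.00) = 96.36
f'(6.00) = 37.01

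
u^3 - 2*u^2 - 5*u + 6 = (u - 3)*(u - 1)*(u + 2)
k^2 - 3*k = k*(k - 3)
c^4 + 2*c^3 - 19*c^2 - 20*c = c*(c - 4)*(c + 1)*(c + 5)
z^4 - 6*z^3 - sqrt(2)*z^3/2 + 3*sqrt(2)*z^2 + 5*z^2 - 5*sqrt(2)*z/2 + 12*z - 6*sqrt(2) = (z - 4)*(z - 3)*(z + 1)*(z - sqrt(2)/2)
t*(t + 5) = t^2 + 5*t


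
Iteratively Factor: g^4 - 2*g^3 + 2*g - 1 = (g + 1)*(g^3 - 3*g^2 + 3*g - 1) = (g - 1)*(g + 1)*(g^2 - 2*g + 1) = (g - 1)^2*(g + 1)*(g - 1)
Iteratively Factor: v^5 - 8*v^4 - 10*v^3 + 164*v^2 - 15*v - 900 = (v - 5)*(v^4 - 3*v^3 - 25*v^2 + 39*v + 180) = (v - 5)*(v - 4)*(v^3 + v^2 - 21*v - 45) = (v - 5)*(v - 4)*(v + 3)*(v^2 - 2*v - 15) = (v - 5)^2*(v - 4)*(v + 3)*(v + 3)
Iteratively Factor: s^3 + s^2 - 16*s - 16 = (s - 4)*(s^2 + 5*s + 4) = (s - 4)*(s + 4)*(s + 1)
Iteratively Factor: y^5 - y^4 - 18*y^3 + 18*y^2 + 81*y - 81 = (y - 1)*(y^4 - 18*y^2 + 81) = (y - 1)*(y + 3)*(y^3 - 3*y^2 - 9*y + 27) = (y - 3)*(y - 1)*(y + 3)*(y^2 - 9) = (y - 3)^2*(y - 1)*(y + 3)*(y + 3)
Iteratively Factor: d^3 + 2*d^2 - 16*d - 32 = (d + 2)*(d^2 - 16) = (d + 2)*(d + 4)*(d - 4)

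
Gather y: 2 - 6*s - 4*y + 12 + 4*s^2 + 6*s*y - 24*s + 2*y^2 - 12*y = 4*s^2 - 30*s + 2*y^2 + y*(6*s - 16) + 14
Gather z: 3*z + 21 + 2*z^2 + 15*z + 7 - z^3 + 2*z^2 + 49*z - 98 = -z^3 + 4*z^2 + 67*z - 70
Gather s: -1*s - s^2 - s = -s^2 - 2*s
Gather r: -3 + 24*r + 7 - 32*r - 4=-8*r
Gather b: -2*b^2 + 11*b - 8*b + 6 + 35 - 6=-2*b^2 + 3*b + 35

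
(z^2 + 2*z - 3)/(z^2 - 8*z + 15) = (z^2 + 2*z - 3)/(z^2 - 8*z + 15)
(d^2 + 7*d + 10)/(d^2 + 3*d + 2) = (d + 5)/(d + 1)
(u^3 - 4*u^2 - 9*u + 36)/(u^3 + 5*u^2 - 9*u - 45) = (u - 4)/(u + 5)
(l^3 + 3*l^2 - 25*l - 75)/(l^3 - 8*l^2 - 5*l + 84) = (l^2 - 25)/(l^2 - 11*l + 28)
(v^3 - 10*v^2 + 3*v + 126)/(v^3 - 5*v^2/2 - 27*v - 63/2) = 2*(v - 6)/(2*v + 3)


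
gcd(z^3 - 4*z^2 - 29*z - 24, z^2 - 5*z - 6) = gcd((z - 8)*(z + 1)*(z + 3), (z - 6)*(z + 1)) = z + 1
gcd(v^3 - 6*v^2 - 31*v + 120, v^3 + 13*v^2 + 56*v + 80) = v + 5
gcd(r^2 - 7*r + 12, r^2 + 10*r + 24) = 1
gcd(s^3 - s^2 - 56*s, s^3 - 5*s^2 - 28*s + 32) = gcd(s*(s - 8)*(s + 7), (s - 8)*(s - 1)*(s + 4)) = s - 8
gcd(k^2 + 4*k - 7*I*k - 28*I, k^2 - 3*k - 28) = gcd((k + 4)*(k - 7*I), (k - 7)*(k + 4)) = k + 4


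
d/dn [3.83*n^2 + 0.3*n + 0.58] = 7.66*n + 0.3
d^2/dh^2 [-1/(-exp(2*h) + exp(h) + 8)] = ((1 - 4*exp(h))*(-exp(2*h) + exp(h) + 8) - 2*(2*exp(h) - 1)^2*exp(h))*exp(h)/(-exp(2*h) + exp(h) + 8)^3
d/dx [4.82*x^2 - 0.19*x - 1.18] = 9.64*x - 0.19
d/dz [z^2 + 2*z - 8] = 2*z + 2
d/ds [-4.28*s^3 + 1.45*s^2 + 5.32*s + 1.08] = -12.84*s^2 + 2.9*s + 5.32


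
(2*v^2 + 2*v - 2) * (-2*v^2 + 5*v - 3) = -4*v^4 + 6*v^3 + 8*v^2 - 16*v + 6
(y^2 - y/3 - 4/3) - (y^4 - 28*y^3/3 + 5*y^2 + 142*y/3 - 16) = -y^4 + 28*y^3/3 - 4*y^2 - 143*y/3 + 44/3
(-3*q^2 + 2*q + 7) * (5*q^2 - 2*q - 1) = -15*q^4 + 16*q^3 + 34*q^2 - 16*q - 7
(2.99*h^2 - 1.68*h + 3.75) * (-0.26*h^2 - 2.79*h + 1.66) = -0.7774*h^4 - 7.9053*h^3 + 8.6756*h^2 - 13.2513*h + 6.225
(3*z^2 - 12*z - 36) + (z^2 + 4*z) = 4*z^2 - 8*z - 36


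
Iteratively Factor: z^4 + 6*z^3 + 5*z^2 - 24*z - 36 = (z - 2)*(z^3 + 8*z^2 + 21*z + 18) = (z - 2)*(z + 3)*(z^2 + 5*z + 6) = (z - 2)*(z + 2)*(z + 3)*(z + 3)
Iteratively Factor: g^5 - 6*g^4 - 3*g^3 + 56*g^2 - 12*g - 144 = (g + 2)*(g^4 - 8*g^3 + 13*g^2 + 30*g - 72) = (g - 4)*(g + 2)*(g^3 - 4*g^2 - 3*g + 18) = (g - 4)*(g + 2)^2*(g^2 - 6*g + 9) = (g - 4)*(g - 3)*(g + 2)^2*(g - 3)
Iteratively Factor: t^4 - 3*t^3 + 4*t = (t - 2)*(t^3 - t^2 - 2*t) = (t - 2)^2*(t^2 + t) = t*(t - 2)^2*(t + 1)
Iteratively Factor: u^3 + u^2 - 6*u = (u - 2)*(u^2 + 3*u) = (u - 2)*(u + 3)*(u)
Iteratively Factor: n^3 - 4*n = (n + 2)*(n^2 - 2*n) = n*(n + 2)*(n - 2)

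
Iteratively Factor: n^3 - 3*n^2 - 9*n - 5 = (n + 1)*(n^2 - 4*n - 5) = (n - 5)*(n + 1)*(n + 1)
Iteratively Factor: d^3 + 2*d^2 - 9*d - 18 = (d - 3)*(d^2 + 5*d + 6) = (d - 3)*(d + 2)*(d + 3)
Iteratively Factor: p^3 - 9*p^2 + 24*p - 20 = (p - 2)*(p^2 - 7*p + 10) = (p - 2)^2*(p - 5)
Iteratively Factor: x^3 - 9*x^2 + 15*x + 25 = (x - 5)*(x^2 - 4*x - 5) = (x - 5)^2*(x + 1)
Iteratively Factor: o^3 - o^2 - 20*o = (o + 4)*(o^2 - 5*o) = o*(o + 4)*(o - 5)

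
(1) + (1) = 2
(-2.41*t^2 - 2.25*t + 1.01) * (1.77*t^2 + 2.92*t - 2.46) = -4.2657*t^4 - 11.0197*t^3 + 1.1463*t^2 + 8.4842*t - 2.4846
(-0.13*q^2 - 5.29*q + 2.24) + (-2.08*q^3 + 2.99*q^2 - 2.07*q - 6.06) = -2.08*q^3 + 2.86*q^2 - 7.36*q - 3.82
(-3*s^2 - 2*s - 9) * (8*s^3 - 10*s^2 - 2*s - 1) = -24*s^5 + 14*s^4 - 46*s^3 + 97*s^2 + 20*s + 9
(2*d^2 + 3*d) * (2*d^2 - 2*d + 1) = 4*d^4 + 2*d^3 - 4*d^2 + 3*d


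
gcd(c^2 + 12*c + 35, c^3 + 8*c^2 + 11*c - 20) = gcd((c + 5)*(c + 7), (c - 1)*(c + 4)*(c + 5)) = c + 5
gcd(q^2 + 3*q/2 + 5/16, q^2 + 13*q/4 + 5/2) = q + 5/4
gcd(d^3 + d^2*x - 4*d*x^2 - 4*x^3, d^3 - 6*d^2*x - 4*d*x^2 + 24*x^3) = -d^2 + 4*x^2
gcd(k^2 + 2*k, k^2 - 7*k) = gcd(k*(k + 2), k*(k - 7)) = k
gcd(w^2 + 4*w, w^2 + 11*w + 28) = w + 4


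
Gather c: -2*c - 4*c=-6*c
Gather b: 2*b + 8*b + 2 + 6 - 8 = 10*b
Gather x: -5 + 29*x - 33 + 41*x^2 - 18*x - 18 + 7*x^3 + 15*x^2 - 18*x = 7*x^3 + 56*x^2 - 7*x - 56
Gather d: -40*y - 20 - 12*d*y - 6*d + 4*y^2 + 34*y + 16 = d*(-12*y - 6) + 4*y^2 - 6*y - 4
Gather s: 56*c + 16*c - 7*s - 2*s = 72*c - 9*s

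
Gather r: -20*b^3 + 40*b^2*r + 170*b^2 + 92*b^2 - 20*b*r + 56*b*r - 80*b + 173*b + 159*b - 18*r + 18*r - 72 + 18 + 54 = -20*b^3 + 262*b^2 + 252*b + r*(40*b^2 + 36*b)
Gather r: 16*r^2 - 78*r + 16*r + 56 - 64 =16*r^2 - 62*r - 8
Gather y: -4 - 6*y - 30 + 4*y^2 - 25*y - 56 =4*y^2 - 31*y - 90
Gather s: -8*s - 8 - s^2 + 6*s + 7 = -s^2 - 2*s - 1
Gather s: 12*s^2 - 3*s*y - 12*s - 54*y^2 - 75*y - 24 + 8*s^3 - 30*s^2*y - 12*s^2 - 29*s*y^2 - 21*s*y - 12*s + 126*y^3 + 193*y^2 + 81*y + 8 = 8*s^3 - 30*s^2*y + s*(-29*y^2 - 24*y - 24) + 126*y^3 + 139*y^2 + 6*y - 16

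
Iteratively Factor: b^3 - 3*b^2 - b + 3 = (b + 1)*(b^2 - 4*b + 3) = (b - 3)*(b + 1)*(b - 1)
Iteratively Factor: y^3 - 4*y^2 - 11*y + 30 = (y + 3)*(y^2 - 7*y + 10) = (y - 5)*(y + 3)*(y - 2)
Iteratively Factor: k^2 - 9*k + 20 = (k - 4)*(k - 5)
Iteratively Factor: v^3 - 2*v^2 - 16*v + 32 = (v + 4)*(v^2 - 6*v + 8) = (v - 2)*(v + 4)*(v - 4)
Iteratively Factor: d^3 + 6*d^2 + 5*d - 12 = (d + 4)*(d^2 + 2*d - 3) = (d + 3)*(d + 4)*(d - 1)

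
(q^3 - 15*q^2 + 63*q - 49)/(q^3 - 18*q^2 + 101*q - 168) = (q^2 - 8*q + 7)/(q^2 - 11*q + 24)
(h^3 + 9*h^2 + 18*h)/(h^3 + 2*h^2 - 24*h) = (h + 3)/(h - 4)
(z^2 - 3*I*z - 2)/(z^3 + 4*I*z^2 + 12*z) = (z - I)/(z*(z + 6*I))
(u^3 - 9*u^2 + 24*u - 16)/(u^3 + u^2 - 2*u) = (u^2 - 8*u + 16)/(u*(u + 2))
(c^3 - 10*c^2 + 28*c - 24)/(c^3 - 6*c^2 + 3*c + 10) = (c^2 - 8*c + 12)/(c^2 - 4*c - 5)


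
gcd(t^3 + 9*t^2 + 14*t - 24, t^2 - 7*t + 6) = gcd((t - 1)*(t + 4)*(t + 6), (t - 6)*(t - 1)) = t - 1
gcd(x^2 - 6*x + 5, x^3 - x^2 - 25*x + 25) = x^2 - 6*x + 5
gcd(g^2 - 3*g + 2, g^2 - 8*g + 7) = g - 1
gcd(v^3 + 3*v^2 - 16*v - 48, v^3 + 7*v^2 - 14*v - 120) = v - 4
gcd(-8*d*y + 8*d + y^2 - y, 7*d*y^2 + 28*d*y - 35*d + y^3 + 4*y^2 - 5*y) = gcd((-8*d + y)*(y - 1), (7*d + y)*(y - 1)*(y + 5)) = y - 1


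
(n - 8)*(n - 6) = n^2 - 14*n + 48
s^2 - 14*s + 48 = (s - 8)*(s - 6)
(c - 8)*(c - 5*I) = c^2 - 8*c - 5*I*c + 40*I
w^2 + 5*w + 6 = (w + 2)*(w + 3)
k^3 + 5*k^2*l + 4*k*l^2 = k*(k + l)*(k + 4*l)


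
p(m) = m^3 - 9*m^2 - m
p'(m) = 3*m^2 - 18*m - 1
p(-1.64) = -26.98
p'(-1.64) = 36.59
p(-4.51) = -270.28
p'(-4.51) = 141.20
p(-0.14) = -0.04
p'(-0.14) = 1.58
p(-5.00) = -345.00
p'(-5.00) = 164.00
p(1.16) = -11.71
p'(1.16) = -17.84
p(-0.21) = -0.20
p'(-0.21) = 2.91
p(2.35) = -39.07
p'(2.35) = -26.73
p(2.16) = -34.07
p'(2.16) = -25.88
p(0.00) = 0.00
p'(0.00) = -1.00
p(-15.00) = -5385.00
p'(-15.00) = 944.00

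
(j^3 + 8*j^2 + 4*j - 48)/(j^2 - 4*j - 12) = (-j^3 - 8*j^2 - 4*j + 48)/(-j^2 + 4*j + 12)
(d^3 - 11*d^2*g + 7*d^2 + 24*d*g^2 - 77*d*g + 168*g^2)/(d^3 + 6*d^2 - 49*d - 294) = (d^2 - 11*d*g + 24*g^2)/(d^2 - d - 42)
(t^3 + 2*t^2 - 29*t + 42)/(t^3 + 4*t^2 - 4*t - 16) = (t^2 + 4*t - 21)/(t^2 + 6*t + 8)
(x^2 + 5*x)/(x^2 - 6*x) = (x + 5)/(x - 6)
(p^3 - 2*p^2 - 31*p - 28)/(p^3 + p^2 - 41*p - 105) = (p^2 + 5*p + 4)/(p^2 + 8*p + 15)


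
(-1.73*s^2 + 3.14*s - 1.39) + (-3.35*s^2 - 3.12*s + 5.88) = -5.08*s^2 + 0.02*s + 4.49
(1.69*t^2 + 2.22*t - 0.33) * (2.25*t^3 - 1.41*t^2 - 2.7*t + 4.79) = 3.8025*t^5 + 2.6121*t^4 - 8.4357*t^3 + 2.5664*t^2 + 11.5248*t - 1.5807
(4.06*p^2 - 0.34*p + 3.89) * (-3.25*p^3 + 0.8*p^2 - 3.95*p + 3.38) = -13.195*p^5 + 4.353*p^4 - 28.9515*p^3 + 18.1778*p^2 - 16.5147*p + 13.1482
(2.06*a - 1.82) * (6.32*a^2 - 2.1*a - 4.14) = 13.0192*a^3 - 15.8284*a^2 - 4.7064*a + 7.5348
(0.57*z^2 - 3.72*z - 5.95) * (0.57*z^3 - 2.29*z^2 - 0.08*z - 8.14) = 0.3249*z^5 - 3.4257*z^4 + 5.0817*z^3 + 9.2833*z^2 + 30.7568*z + 48.433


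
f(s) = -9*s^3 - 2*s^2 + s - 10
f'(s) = -27*s^2 - 4*s + 1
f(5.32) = -1416.40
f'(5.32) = -784.44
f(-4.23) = 631.17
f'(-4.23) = -465.19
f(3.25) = -336.83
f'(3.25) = -297.19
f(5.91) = -1931.77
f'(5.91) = -965.70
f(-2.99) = 209.71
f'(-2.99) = -228.42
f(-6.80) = 2720.61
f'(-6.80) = -1220.28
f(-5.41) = 1351.12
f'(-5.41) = -767.60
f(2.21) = -114.70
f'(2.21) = -139.71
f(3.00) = -268.00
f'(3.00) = -254.00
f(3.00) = -268.00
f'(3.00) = -254.00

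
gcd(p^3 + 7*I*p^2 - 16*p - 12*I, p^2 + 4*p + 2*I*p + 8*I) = p + 2*I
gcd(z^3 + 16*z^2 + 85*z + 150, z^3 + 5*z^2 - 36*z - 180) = z^2 + 11*z + 30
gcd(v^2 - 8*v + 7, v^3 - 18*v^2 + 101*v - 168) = v - 7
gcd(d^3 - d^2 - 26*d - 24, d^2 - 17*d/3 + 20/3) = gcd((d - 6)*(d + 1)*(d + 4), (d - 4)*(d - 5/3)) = 1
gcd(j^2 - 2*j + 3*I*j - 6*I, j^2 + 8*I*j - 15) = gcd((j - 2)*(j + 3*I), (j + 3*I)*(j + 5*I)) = j + 3*I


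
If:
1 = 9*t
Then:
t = 1/9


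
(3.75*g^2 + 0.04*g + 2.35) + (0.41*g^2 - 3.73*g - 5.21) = 4.16*g^2 - 3.69*g - 2.86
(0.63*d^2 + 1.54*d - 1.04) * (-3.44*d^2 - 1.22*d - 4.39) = -2.1672*d^4 - 6.0662*d^3 - 1.0669*d^2 - 5.4918*d + 4.5656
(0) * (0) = 0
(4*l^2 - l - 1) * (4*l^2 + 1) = 16*l^4 - 4*l^3 - l - 1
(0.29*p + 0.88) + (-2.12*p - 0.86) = 0.02 - 1.83*p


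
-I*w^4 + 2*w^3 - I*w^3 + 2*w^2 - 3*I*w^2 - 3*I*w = w*(w - I)*(w + 3*I)*(-I*w - I)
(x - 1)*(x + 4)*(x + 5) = x^3 + 8*x^2 + 11*x - 20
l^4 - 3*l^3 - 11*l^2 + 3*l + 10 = (l - 5)*(l - 1)*(l + 1)*(l + 2)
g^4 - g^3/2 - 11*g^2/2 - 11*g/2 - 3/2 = (g - 3)*(g + 1/2)*(g + 1)^2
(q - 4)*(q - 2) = q^2 - 6*q + 8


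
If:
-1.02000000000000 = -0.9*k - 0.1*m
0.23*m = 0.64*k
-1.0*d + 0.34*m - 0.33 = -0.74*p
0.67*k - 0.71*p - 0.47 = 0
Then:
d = 0.60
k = 0.87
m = 2.41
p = 0.15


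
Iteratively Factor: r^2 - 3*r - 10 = (r + 2)*(r - 5)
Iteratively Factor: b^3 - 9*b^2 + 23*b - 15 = (b - 1)*(b^2 - 8*b + 15) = (b - 5)*(b - 1)*(b - 3)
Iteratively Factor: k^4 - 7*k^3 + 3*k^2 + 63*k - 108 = (k - 4)*(k^3 - 3*k^2 - 9*k + 27) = (k - 4)*(k + 3)*(k^2 - 6*k + 9) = (k - 4)*(k - 3)*(k + 3)*(k - 3)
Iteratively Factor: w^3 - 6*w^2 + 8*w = (w - 4)*(w^2 - 2*w) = w*(w - 4)*(w - 2)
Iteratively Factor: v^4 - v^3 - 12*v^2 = (v + 3)*(v^3 - 4*v^2) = v*(v + 3)*(v^2 - 4*v) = v^2*(v + 3)*(v - 4)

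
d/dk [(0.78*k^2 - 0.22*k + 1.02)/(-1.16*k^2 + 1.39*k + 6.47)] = (0.829*k^2 + 12.4596*k - 2.8412)/(1.3456*k^4 - 3.2248*k^3 - 13.0783*k^2 + 17.9866*k + 41.8609)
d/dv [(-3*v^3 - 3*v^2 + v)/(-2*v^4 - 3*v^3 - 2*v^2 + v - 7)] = (-6*v^6 - 12*v^5 + 3*v^4 + 62*v^2 + 42*v - 7)/(4*v^8 + 12*v^7 + 17*v^6 + 8*v^5 + 26*v^4 + 38*v^3 + 29*v^2 - 14*v + 49)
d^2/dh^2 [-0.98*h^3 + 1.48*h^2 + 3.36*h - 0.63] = 2.96 - 5.88*h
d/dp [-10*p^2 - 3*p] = -20*p - 3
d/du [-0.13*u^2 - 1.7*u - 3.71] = -0.26*u - 1.7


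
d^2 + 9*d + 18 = (d + 3)*(d + 6)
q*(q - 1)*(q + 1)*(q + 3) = q^4 + 3*q^3 - q^2 - 3*q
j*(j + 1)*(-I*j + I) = -I*j^3 + I*j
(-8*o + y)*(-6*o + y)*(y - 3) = 48*o^2*y - 144*o^2 - 14*o*y^2 + 42*o*y + y^3 - 3*y^2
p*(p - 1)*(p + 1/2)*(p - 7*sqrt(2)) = p^4 - 7*sqrt(2)*p^3 - p^3/2 - p^2/2 + 7*sqrt(2)*p^2/2 + 7*sqrt(2)*p/2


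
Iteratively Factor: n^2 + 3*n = (n + 3)*(n)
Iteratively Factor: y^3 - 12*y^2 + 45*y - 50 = (y - 2)*(y^2 - 10*y + 25) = (y - 5)*(y - 2)*(y - 5)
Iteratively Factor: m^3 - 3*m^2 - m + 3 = (m - 1)*(m^2 - 2*m - 3) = (m - 3)*(m - 1)*(m + 1)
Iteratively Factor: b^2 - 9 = (b - 3)*(b + 3)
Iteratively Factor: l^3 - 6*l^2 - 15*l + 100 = (l + 4)*(l^2 - 10*l + 25) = (l - 5)*(l + 4)*(l - 5)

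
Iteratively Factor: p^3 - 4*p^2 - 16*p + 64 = (p - 4)*(p^2 - 16) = (p - 4)*(p + 4)*(p - 4)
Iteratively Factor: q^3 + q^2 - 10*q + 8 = (q - 2)*(q^2 + 3*q - 4) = (q - 2)*(q - 1)*(q + 4)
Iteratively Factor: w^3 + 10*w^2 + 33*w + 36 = (w + 3)*(w^2 + 7*w + 12) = (w + 3)*(w + 4)*(w + 3)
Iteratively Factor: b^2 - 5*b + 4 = (b - 4)*(b - 1)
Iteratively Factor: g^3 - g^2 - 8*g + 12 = (g - 2)*(g^2 + g - 6) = (g - 2)*(g + 3)*(g - 2)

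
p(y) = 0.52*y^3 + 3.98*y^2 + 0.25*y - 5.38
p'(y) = 1.56*y^2 + 7.96*y + 0.25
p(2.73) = 35.55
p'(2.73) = 33.61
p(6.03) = 254.86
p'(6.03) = 104.97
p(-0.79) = -3.35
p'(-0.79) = -5.06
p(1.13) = 0.73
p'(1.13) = 11.24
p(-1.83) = 4.30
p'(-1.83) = -9.09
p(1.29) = 2.68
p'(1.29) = 13.11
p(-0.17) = -5.31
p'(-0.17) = -1.06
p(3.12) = 49.94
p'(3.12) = 40.27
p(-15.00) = -868.63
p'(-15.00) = 231.85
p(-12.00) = -333.82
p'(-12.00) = 129.37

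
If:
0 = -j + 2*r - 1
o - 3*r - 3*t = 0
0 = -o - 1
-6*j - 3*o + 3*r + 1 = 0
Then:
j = 11/9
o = -1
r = 10/9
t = -13/9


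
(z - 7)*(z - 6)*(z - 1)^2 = z^4 - 15*z^3 + 69*z^2 - 97*z + 42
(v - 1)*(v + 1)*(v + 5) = v^3 + 5*v^2 - v - 5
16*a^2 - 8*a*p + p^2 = (-4*a + p)^2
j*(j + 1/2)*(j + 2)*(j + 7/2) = j^4 + 6*j^3 + 39*j^2/4 + 7*j/2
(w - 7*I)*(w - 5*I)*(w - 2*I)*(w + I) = w^4 - 13*I*w^3 - 45*w^2 + 11*I*w - 70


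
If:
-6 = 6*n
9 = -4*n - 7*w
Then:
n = -1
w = -5/7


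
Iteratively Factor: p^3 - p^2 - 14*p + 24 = (p - 2)*(p^2 + p - 12) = (p - 3)*(p - 2)*(p + 4)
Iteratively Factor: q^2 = (q)*(q)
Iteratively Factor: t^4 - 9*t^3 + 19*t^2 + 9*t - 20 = (t + 1)*(t^3 - 10*t^2 + 29*t - 20) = (t - 5)*(t + 1)*(t^2 - 5*t + 4) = (t - 5)*(t - 1)*(t + 1)*(t - 4)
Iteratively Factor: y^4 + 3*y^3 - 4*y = (y)*(y^3 + 3*y^2 - 4) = y*(y + 2)*(y^2 + y - 2) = y*(y - 1)*(y + 2)*(y + 2)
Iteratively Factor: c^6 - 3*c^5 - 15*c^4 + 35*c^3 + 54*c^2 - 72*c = (c - 1)*(c^5 - 2*c^4 - 17*c^3 + 18*c^2 + 72*c) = (c - 3)*(c - 1)*(c^4 + c^3 - 14*c^2 - 24*c) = (c - 4)*(c - 3)*(c - 1)*(c^3 + 5*c^2 + 6*c) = (c - 4)*(c - 3)*(c - 1)*(c + 3)*(c^2 + 2*c) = (c - 4)*(c - 3)*(c - 1)*(c + 2)*(c + 3)*(c)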